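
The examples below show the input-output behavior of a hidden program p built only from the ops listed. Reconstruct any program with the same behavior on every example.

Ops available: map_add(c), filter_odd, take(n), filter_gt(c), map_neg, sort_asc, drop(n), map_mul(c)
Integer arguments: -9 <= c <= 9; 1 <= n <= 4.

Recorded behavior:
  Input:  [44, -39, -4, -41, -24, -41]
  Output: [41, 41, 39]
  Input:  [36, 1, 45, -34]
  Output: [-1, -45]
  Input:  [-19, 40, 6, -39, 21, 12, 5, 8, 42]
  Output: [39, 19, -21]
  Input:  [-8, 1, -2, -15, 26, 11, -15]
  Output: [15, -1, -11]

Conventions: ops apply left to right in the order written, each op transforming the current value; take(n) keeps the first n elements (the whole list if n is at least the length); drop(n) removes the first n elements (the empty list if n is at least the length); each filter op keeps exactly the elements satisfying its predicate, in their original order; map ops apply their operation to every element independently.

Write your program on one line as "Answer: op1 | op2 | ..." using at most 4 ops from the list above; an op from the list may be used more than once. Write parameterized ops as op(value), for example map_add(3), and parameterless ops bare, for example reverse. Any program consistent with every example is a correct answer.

filter_odd | take(3) | sort_asc | map_neg

Check, running the answer program on each example:
  [44, -39, -4, -41, -24, -41] -> [-39, -41, -41] -> [-39, -41, -41] -> [-41, -41, -39] -> [41, 41, 39]
  [36, 1, 45, -34] -> [1, 45] -> [1, 45] -> [1, 45] -> [-1, -45]
  [-19, 40, 6, -39, 21, 12, 5, 8, 42] -> [-19, -39, 21, 5] -> [-19, -39, 21] -> [-39, -19, 21] -> [39, 19, -21]
  [-8, 1, -2, -15, 26, 11, -15] -> [1, -15, 11, -15] -> [1, -15, 11] -> [-15, 1, 11] -> [15, -1, -11]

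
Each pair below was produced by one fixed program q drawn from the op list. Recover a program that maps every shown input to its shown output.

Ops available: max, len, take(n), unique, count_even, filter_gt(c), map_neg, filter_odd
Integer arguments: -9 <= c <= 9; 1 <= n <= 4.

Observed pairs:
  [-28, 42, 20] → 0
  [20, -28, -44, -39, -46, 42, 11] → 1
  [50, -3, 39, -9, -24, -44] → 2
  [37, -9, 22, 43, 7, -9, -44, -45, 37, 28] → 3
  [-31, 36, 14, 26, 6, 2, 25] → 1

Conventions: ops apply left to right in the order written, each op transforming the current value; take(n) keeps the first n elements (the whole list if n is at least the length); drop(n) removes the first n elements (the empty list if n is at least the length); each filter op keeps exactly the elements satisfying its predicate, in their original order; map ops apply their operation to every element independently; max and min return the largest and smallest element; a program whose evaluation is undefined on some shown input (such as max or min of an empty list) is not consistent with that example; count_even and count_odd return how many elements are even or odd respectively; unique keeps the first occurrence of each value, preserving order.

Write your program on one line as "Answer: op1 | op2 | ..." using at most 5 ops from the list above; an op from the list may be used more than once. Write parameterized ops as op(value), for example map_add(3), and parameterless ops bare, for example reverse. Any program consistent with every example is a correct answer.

filter_odd | map_neg | filter_gt(-4) | map_neg | len

Check, running the answer program on each example:
  [-28, 42, 20] -> [] -> [] -> [] -> [] -> 0
  [20, -28, -44, -39, -46, 42, 11] -> [-39, 11] -> [39, -11] -> [39] -> [-39] -> 1
  [50, -3, 39, -9, -24, -44] -> [-3, 39, -9] -> [3, -39, 9] -> [3, 9] -> [-3, -9] -> 2
  [37, -9, 22, 43, 7, -9, -44, -45, 37, 28] -> [37, -9, 43, 7, -9, -45, 37] -> [-37, 9, -43, -7, 9, 45, -37] -> [9, 9, 45] -> [-9, -9, -45] -> 3
  [-31, 36, 14, 26, 6, 2, 25] -> [-31, 25] -> [31, -25] -> [31] -> [-31] -> 1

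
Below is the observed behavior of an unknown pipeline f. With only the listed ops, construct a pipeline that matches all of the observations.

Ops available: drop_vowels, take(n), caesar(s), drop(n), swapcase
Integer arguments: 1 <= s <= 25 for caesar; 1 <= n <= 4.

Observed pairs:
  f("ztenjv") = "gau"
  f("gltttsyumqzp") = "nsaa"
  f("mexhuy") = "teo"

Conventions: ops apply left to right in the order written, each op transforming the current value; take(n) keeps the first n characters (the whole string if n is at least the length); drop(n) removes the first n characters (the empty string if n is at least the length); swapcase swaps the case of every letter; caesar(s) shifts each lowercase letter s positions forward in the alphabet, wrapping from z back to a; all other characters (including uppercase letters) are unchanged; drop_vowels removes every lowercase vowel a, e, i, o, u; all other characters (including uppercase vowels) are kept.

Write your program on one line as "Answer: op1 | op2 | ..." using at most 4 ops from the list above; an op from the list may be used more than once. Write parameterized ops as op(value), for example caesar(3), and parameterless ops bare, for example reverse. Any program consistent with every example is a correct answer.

take(4) | drop_vowels | caesar(7)

Check, running the answer program on each example:
  "ztenjv" -> "zten" -> "ztn" -> "gau"
  "gltttsyumqzp" -> "gltt" -> "gltt" -> "nsaa"
  "mexhuy" -> "mexh" -> "mxh" -> "teo"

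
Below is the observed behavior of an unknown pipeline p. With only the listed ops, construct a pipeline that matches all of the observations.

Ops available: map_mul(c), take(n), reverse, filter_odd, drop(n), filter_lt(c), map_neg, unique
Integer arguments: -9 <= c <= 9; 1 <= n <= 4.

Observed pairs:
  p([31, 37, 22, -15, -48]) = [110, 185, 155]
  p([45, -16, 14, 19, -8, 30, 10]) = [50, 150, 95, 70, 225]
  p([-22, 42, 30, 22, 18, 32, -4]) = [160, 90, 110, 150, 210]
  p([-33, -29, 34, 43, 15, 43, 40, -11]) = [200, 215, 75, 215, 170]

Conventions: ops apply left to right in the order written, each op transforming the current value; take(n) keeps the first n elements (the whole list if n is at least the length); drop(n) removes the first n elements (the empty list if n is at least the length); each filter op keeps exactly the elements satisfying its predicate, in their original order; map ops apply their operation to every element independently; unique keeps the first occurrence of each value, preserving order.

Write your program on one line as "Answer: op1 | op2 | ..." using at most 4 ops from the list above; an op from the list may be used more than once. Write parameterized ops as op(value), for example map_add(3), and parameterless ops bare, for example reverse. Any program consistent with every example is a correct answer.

map_mul(-5) | filter_lt(0) | reverse | map_neg

Check, running the answer program on each example:
  [31, 37, 22, -15, -48] -> [-155, -185, -110, 75, 240] -> [-155, -185, -110] -> [-110, -185, -155] -> [110, 185, 155]
  [45, -16, 14, 19, -8, 30, 10] -> [-225, 80, -70, -95, 40, -150, -50] -> [-225, -70, -95, -150, -50] -> [-50, -150, -95, -70, -225] -> [50, 150, 95, 70, 225]
  [-22, 42, 30, 22, 18, 32, -4] -> [110, -210, -150, -110, -90, -160, 20] -> [-210, -150, -110, -90, -160] -> [-160, -90, -110, -150, -210] -> [160, 90, 110, 150, 210]
  [-33, -29, 34, 43, 15, 43, 40, -11] -> [165, 145, -170, -215, -75, -215, -200, 55] -> [-170, -215, -75, -215, -200] -> [-200, -215, -75, -215, -170] -> [200, 215, 75, 215, 170]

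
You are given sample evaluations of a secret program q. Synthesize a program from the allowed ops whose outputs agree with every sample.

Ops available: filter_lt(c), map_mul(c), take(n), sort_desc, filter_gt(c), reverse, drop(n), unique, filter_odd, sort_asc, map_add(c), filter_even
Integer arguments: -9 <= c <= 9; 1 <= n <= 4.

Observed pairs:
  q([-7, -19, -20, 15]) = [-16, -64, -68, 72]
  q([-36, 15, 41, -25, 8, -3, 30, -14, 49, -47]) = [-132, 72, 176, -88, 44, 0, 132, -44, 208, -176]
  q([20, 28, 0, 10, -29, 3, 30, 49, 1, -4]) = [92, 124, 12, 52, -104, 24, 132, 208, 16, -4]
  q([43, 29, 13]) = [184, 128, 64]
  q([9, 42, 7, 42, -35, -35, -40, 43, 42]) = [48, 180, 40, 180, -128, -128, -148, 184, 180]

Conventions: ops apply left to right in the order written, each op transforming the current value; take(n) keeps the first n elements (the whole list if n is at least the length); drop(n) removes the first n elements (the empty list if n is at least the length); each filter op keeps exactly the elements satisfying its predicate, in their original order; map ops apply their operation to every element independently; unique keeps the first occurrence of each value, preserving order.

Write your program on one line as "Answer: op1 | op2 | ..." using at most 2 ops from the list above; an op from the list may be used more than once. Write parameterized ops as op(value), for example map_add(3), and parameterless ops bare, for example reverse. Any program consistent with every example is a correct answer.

map_add(3) | map_mul(4)

Check, running the answer program on each example:
  [-7, -19, -20, 15] -> [-4, -16, -17, 18] -> [-16, -64, -68, 72]
  [-36, 15, 41, -25, 8, -3, 30, -14, 49, -47] -> [-33, 18, 44, -22, 11, 0, 33, -11, 52, -44] -> [-132, 72, 176, -88, 44, 0, 132, -44, 208, -176]
  [20, 28, 0, 10, -29, 3, 30, 49, 1, -4] -> [23, 31, 3, 13, -26, 6, 33, 52, 4, -1] -> [92, 124, 12, 52, -104, 24, 132, 208, 16, -4]
  [43, 29, 13] -> [46, 32, 16] -> [184, 128, 64]
  [9, 42, 7, 42, -35, -35, -40, 43, 42] -> [12, 45, 10, 45, -32, -32, -37, 46, 45] -> [48, 180, 40, 180, -128, -128, -148, 184, 180]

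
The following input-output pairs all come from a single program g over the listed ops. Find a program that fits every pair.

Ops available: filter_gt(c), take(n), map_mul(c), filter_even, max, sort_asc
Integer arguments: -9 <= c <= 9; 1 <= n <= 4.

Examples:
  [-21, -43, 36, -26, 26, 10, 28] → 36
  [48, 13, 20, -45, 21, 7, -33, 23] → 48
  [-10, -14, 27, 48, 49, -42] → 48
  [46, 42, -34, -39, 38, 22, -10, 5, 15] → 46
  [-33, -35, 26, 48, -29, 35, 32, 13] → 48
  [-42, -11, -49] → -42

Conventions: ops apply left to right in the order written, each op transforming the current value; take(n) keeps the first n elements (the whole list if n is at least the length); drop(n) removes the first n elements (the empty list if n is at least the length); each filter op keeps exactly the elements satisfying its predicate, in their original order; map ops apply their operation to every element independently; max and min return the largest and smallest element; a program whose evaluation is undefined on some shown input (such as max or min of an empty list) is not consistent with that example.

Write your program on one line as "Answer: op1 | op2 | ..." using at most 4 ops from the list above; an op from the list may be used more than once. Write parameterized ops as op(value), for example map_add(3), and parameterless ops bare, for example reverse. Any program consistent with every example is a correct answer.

filter_even | take(3) | sort_asc | max

Check, running the answer program on each example:
  [-21, -43, 36, -26, 26, 10, 28] -> [36, -26, 26, 10, 28] -> [36, -26, 26] -> [-26, 26, 36] -> 36
  [48, 13, 20, -45, 21, 7, -33, 23] -> [48, 20] -> [48, 20] -> [20, 48] -> 48
  [-10, -14, 27, 48, 49, -42] -> [-10, -14, 48, -42] -> [-10, -14, 48] -> [-14, -10, 48] -> 48
  [46, 42, -34, -39, 38, 22, -10, 5, 15] -> [46, 42, -34, 38, 22, -10] -> [46, 42, -34] -> [-34, 42, 46] -> 46
  [-33, -35, 26, 48, -29, 35, 32, 13] -> [26, 48, 32] -> [26, 48, 32] -> [26, 32, 48] -> 48
  [-42, -11, -49] -> [-42] -> [-42] -> [-42] -> -42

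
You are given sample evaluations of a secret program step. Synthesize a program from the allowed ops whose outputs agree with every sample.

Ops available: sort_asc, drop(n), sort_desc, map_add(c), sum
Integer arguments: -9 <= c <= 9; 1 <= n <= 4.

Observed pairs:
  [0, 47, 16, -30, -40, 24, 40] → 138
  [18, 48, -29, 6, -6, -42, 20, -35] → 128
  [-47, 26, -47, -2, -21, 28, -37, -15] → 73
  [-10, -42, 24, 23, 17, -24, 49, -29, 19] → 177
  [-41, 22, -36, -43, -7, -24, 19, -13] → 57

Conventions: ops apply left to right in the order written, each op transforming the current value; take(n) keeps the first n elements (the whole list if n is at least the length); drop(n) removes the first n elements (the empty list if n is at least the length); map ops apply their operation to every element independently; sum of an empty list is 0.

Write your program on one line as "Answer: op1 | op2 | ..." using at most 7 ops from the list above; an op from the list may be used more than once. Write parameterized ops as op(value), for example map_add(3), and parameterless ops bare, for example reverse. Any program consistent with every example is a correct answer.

sort_asc | map_add(4) | map_add(5) | drop(4) | sort_desc | sum

Check, running the answer program on each example:
  [0, 47, 16, -30, -40, 24, 40] -> [-40, -30, 0, 16, 24, 40, 47] -> [-36, -26, 4, 20, 28, 44, 51] -> [-31, -21, 9, 25, 33, 49, 56] -> [33, 49, 56] -> [56, 49, 33] -> 138
  [18, 48, -29, 6, -6, -42, 20, -35] -> [-42, -35, -29, -6, 6, 18, 20, 48] -> [-38, -31, -25, -2, 10, 22, 24, 52] -> [-33, -26, -20, 3, 15, 27, 29, 57] -> [15, 27, 29, 57] -> [57, 29, 27, 15] -> 128
  [-47, 26, -47, -2, -21, 28, -37, -15] -> [-47, -47, -37, -21, -15, -2, 26, 28] -> [-43, -43, -33, -17, -11, 2, 30, 32] -> [-38, -38, -28, -12, -6, 7, 35, 37] -> [-6, 7, 35, 37] -> [37, 35, 7, -6] -> 73
  [-10, -42, 24, 23, 17, -24, 49, -29, 19] -> [-42, -29, -24, -10, 17, 19, 23, 24, 49] -> [-38, -25, -20, -6, 21, 23, 27, 28, 53] -> [-33, -20, -15, -1, 26, 28, 32, 33, 58] -> [26, 28, 32, 33, 58] -> [58, 33, 32, 28, 26] -> 177
  [-41, 22, -36, -43, -7, -24, 19, -13] -> [-43, -41, -36, -24, -13, -7, 19, 22] -> [-39, -37, -32, -20, -9, -3, 23, 26] -> [-34, -32, -27, -15, -4, 2, 28, 31] -> [-4, 2, 28, 31] -> [31, 28, 2, -4] -> 57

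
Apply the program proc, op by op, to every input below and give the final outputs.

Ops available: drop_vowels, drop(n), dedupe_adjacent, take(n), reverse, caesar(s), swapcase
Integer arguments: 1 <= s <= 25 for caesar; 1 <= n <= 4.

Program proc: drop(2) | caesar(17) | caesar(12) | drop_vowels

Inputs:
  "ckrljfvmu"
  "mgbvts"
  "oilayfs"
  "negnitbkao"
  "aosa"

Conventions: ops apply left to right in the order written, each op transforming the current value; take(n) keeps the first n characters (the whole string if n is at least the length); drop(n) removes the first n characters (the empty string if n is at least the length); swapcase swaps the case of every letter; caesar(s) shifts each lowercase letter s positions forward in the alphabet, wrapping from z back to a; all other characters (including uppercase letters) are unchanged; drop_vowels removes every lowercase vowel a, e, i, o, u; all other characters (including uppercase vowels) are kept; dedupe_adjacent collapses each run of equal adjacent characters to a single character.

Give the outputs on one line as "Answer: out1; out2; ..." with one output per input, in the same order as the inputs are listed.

Execution, op by op:
  "ckrljfvmu" -> "rljfvmu" -> "icawmdl" -> "uomiypx" -> "mypx"
  "mgbvts" -> "bvts" -> "smkj" -> "eywv" -> "ywv"
  "oilayfs" -> "layfs" -> "crpwj" -> "odbiv" -> "dbv"
  "negnitbkao" -> "gnitbkao" -> "xezksbrf" -> "jqlwendr" -> "jqlwndr"
  "aosa" -> "sa" -> "jr" -> "vd" -> "vd"

"mypx"; "ywv"; "dbv"; "jqlwndr"; "vd"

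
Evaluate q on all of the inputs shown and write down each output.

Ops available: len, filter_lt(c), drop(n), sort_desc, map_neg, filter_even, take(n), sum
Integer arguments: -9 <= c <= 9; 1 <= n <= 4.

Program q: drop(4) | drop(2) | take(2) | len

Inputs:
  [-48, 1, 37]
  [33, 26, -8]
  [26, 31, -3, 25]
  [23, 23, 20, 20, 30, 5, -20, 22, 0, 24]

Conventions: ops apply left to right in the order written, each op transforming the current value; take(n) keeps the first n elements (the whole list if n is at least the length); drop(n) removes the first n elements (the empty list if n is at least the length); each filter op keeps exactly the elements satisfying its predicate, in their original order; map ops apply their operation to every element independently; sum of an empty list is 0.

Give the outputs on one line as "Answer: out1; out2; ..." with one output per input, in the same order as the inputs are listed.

Execution, op by op:
  [-48, 1, 37] -> [] -> [] -> [] -> 0
  [33, 26, -8] -> [] -> [] -> [] -> 0
  [26, 31, -3, 25] -> [] -> [] -> [] -> 0
  [23, 23, 20, 20, 30, 5, -20, 22, 0, 24] -> [30, 5, -20, 22, 0, 24] -> [-20, 22, 0, 24] -> [-20, 22] -> 2

0; 0; 0; 2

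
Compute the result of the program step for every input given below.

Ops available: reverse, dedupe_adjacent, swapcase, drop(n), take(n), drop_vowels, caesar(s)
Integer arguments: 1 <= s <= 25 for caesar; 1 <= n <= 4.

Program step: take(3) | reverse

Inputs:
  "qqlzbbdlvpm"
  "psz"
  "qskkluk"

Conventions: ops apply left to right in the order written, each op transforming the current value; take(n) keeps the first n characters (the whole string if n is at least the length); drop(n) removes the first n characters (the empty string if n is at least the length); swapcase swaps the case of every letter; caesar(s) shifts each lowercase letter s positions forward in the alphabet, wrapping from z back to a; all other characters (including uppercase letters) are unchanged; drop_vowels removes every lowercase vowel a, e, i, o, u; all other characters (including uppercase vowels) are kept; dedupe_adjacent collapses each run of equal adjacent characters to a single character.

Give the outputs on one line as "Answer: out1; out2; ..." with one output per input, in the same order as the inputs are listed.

"lqq"; "zsp"; "ksq"

Execution, op by op:
  "qqlzbbdlvpm" -> "qql" -> "lqq"
  "psz" -> "psz" -> "zsp"
  "qskkluk" -> "qsk" -> "ksq"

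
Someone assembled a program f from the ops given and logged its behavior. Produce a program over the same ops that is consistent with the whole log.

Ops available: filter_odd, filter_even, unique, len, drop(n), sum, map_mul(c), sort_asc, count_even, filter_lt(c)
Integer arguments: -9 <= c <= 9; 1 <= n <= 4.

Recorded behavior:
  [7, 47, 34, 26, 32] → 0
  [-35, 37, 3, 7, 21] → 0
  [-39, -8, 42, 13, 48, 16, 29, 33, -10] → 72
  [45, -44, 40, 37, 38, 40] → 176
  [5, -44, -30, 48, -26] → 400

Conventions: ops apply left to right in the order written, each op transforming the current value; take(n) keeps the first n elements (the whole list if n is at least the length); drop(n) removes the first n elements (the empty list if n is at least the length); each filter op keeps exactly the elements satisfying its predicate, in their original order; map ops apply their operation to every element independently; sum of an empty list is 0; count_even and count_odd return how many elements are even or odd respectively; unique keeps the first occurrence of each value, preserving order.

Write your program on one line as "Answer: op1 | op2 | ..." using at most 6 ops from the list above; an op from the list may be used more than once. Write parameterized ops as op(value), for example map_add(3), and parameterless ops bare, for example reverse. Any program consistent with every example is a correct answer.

unique | filter_even | filter_lt(-6) | map_mul(-4) | sum

Check, running the answer program on each example:
  [7, 47, 34, 26, 32] -> [7, 47, 34, 26, 32] -> [34, 26, 32] -> [] -> [] -> 0
  [-35, 37, 3, 7, 21] -> [-35, 37, 3, 7, 21] -> [] -> [] -> [] -> 0
  [-39, -8, 42, 13, 48, 16, 29, 33, -10] -> [-39, -8, 42, 13, 48, 16, 29, 33, -10] -> [-8, 42, 48, 16, -10] -> [-8, -10] -> [32, 40] -> 72
  [45, -44, 40, 37, 38, 40] -> [45, -44, 40, 37, 38] -> [-44, 40, 38] -> [-44] -> [176] -> 176
  [5, -44, -30, 48, -26] -> [5, -44, -30, 48, -26] -> [-44, -30, 48, -26] -> [-44, -30, -26] -> [176, 120, 104] -> 400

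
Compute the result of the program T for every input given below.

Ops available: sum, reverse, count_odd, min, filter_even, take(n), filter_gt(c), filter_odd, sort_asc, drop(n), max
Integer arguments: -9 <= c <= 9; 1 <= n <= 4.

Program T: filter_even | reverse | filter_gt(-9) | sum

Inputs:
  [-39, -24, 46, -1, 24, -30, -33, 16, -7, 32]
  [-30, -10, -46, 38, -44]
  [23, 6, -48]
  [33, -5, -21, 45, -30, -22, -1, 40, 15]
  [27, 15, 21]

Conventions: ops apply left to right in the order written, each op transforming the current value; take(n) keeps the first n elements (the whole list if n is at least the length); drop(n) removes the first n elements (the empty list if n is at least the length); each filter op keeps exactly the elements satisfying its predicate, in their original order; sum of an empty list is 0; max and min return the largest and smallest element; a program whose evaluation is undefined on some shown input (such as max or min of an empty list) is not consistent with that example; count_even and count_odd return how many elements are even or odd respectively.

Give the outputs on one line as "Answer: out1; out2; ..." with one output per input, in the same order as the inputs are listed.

Execution, op by op:
  [-39, -24, 46, -1, 24, -30, -33, 16, -7, 32] -> [-24, 46, 24, -30, 16, 32] -> [32, 16, -30, 24, 46, -24] -> [32, 16, 24, 46] -> 118
  [-30, -10, -46, 38, -44] -> [-30, -10, -46, 38, -44] -> [-44, 38, -46, -10, -30] -> [38] -> 38
  [23, 6, -48] -> [6, -48] -> [-48, 6] -> [6] -> 6
  [33, -5, -21, 45, -30, -22, -1, 40, 15] -> [-30, -22, 40] -> [40, -22, -30] -> [40] -> 40
  [27, 15, 21] -> [] -> [] -> [] -> 0

118; 38; 6; 40; 0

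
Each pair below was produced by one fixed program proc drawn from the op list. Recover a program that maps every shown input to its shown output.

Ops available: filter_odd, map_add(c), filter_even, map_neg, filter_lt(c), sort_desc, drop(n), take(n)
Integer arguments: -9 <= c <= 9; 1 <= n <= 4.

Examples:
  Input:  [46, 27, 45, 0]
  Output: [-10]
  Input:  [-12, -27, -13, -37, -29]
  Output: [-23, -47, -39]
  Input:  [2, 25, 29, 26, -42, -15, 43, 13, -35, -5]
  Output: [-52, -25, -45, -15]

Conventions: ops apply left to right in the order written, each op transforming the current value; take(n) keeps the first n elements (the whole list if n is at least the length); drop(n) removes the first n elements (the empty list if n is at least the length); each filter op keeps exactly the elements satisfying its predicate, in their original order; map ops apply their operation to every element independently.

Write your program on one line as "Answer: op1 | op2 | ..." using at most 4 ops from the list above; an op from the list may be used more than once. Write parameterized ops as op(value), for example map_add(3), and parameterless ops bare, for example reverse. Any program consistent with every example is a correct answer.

drop(2) | map_add(-9) | filter_lt(-1) | map_add(-1)

Check, running the answer program on each example:
  [46, 27, 45, 0] -> [45, 0] -> [36, -9] -> [-9] -> [-10]
  [-12, -27, -13, -37, -29] -> [-13, -37, -29] -> [-22, -46, -38] -> [-22, -46, -38] -> [-23, -47, -39]
  [2, 25, 29, 26, -42, -15, 43, 13, -35, -5] -> [29, 26, -42, -15, 43, 13, -35, -5] -> [20, 17, -51, -24, 34, 4, -44, -14] -> [-51, -24, -44, -14] -> [-52, -25, -45, -15]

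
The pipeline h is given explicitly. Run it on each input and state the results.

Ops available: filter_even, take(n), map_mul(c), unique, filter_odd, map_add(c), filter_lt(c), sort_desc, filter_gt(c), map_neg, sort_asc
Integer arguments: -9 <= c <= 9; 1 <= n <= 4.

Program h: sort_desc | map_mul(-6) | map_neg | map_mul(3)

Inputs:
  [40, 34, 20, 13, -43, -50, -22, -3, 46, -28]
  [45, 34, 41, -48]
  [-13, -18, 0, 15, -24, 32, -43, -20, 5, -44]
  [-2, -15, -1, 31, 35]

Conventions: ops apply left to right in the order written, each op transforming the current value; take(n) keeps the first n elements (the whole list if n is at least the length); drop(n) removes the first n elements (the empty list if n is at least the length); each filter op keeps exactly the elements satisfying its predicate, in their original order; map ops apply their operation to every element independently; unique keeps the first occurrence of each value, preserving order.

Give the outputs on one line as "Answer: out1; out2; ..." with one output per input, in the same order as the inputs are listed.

Execution, op by op:
  [40, 34, 20, 13, -43, -50, -22, -3, 46, -28] -> [46, 40, 34, 20, 13, -3, -22, -28, -43, -50] -> [-276, -240, -204, -120, -78, 18, 132, 168, 258, 300] -> [276, 240, 204, 120, 78, -18, -132, -168, -258, -300] -> [828, 720, 612, 360, 234, -54, -396, -504, -774, -900]
  [45, 34, 41, -48] -> [45, 41, 34, -48] -> [-270, -246, -204, 288] -> [270, 246, 204, -288] -> [810, 738, 612, -864]
  [-13, -18, 0, 15, -24, 32, -43, -20, 5, -44] -> [32, 15, 5, 0, -13, -18, -20, -24, -43, -44] -> [-192, -90, -30, 0, 78, 108, 120, 144, 258, 264] -> [192, 90, 30, 0, -78, -108, -120, -144, -258, -264] -> [576, 270, 90, 0, -234, -324, -360, -432, -774, -792]
  [-2, -15, -1, 31, 35] -> [35, 31, -1, -2, -15] -> [-210, -186, 6, 12, 90] -> [210, 186, -6, -12, -90] -> [630, 558, -18, -36, -270]

[828, 720, 612, 360, 234, -54, -396, -504, -774, -900]; [810, 738, 612, -864]; [576, 270, 90, 0, -234, -324, -360, -432, -774, -792]; [630, 558, -18, -36, -270]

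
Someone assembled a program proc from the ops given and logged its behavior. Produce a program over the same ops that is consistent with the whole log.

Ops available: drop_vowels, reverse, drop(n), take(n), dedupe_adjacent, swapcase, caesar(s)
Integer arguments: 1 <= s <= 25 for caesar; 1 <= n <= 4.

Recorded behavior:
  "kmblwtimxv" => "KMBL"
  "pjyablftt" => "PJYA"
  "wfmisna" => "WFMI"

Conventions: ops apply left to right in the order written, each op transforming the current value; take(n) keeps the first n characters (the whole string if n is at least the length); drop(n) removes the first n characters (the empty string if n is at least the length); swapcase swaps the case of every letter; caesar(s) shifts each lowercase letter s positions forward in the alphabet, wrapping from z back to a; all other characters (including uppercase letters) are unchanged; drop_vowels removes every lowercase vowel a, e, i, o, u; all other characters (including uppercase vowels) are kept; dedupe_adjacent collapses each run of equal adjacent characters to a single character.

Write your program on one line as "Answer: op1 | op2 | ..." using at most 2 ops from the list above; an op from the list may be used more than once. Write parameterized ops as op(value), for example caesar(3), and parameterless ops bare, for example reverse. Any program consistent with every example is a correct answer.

take(4) | swapcase

Check, running the answer program on each example:
  "kmblwtimxv" -> "kmbl" -> "KMBL"
  "pjyablftt" -> "pjya" -> "PJYA"
  "wfmisna" -> "wfmi" -> "WFMI"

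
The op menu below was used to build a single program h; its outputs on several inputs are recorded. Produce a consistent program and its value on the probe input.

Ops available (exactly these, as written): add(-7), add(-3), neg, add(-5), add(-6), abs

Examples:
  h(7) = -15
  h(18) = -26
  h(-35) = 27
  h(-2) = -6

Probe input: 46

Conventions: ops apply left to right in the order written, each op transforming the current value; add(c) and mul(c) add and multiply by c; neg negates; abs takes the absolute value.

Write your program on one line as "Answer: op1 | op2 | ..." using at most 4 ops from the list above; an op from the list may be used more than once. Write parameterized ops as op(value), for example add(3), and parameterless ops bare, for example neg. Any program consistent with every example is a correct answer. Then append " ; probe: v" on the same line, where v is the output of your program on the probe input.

neg | add(-3) | add(-5) ; probe: -54

Check, running the answer program on each example:
  7 -> -7 -> -10 -> -15
  18 -> -18 -> -21 -> -26
  -35 -> 35 -> 32 -> 27
  -2 -> 2 -> -1 -> -6
  probe: 46 -> -46 -> -49 -> -54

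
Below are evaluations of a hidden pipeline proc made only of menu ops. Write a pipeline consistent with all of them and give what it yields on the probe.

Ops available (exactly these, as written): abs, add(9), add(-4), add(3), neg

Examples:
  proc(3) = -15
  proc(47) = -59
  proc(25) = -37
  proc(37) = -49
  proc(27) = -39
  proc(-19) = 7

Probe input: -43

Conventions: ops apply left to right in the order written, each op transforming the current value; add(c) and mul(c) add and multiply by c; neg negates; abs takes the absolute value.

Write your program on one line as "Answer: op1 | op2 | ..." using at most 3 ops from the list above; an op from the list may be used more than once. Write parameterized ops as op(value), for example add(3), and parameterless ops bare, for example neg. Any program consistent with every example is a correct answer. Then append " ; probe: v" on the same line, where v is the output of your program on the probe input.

add(3) | add(9) | neg ; probe: 31

Check, running the answer program on each example:
  3 -> 6 -> 15 -> -15
  47 -> 50 -> 59 -> -59
  25 -> 28 -> 37 -> -37
  37 -> 40 -> 49 -> -49
  27 -> 30 -> 39 -> -39
  -19 -> -16 -> -7 -> 7
  probe: -43 -> -40 -> -31 -> 31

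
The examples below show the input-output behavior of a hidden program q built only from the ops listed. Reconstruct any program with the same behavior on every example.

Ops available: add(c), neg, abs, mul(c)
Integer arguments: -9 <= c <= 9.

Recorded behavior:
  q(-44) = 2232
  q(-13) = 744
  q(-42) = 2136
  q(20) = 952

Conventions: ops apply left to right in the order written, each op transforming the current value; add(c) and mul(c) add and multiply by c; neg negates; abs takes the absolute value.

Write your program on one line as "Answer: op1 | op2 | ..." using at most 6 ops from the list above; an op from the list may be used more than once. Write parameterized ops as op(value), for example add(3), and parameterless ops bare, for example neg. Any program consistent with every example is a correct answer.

mul(-6) | add(8) | abs | add(7) | mul(-8) | neg

Check, running the answer program on each example:
  -44 -> 264 -> 272 -> 272 -> 279 -> -2232 -> 2232
  -13 -> 78 -> 86 -> 86 -> 93 -> -744 -> 744
  -42 -> 252 -> 260 -> 260 -> 267 -> -2136 -> 2136
  20 -> -120 -> -112 -> 112 -> 119 -> -952 -> 952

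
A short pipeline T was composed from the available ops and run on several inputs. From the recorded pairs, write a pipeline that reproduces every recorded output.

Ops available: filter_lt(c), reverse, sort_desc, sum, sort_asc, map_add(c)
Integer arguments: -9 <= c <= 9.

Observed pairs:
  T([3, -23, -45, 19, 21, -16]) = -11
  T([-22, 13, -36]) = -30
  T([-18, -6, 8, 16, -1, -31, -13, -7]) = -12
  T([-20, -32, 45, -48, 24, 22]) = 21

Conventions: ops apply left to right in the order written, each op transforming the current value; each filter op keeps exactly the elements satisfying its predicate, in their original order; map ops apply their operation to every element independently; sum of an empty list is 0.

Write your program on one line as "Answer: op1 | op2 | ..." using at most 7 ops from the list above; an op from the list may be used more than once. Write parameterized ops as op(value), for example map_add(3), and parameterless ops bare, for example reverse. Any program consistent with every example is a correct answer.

reverse | sort_desc | map_add(8) | map_add(-3) | sort_asc | sum

Check, running the answer program on each example:
  [3, -23, -45, 19, 21, -16] -> [-16, 21, 19, -45, -23, 3] -> [21, 19, 3, -16, -23, -45] -> [29, 27, 11, -8, -15, -37] -> [26, 24, 8, -11, -18, -40] -> [-40, -18, -11, 8, 24, 26] -> -11
  [-22, 13, -36] -> [-36, 13, -22] -> [13, -22, -36] -> [21, -14, -28] -> [18, -17, -31] -> [-31, -17, 18] -> -30
  [-18, -6, 8, 16, -1, -31, -13, -7] -> [-7, -13, -31, -1, 16, 8, -6, -18] -> [16, 8, -1, -6, -7, -13, -18, -31] -> [24, 16, 7, 2, 1, -5, -10, -23] -> [21, 13, 4, -1, -2, -8, -13, -26] -> [-26, -13, -8, -2, -1, 4, 13, 21] -> -12
  [-20, -32, 45, -48, 24, 22] -> [22, 24, -48, 45, -32, -20] -> [45, 24, 22, -20, -32, -48] -> [53, 32, 30, -12, -24, -40] -> [50, 29, 27, -15, -27, -43] -> [-43, -27, -15, 27, 29, 50] -> 21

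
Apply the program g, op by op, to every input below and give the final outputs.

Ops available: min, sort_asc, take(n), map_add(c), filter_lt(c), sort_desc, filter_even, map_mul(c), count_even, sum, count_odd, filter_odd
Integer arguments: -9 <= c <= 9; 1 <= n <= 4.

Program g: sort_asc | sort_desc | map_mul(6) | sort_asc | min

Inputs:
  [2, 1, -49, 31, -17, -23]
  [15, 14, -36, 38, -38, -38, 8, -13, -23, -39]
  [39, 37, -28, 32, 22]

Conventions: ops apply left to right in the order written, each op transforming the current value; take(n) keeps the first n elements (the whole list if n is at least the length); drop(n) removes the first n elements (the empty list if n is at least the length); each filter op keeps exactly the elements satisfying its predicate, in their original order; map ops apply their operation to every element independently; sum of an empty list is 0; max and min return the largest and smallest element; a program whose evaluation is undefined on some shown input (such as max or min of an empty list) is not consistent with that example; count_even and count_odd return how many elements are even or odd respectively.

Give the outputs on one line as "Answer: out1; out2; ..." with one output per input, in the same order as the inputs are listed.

Execution, op by op:
  [2, 1, -49, 31, -17, -23] -> [-49, -23, -17, 1, 2, 31] -> [31, 2, 1, -17, -23, -49] -> [186, 12, 6, -102, -138, -294] -> [-294, -138, -102, 6, 12, 186] -> -294
  [15, 14, -36, 38, -38, -38, 8, -13, -23, -39] -> [-39, -38, -38, -36, -23, -13, 8, 14, 15, 38] -> [38, 15, 14, 8, -13, -23, -36, -38, -38, -39] -> [228, 90, 84, 48, -78, -138, -216, -228, -228, -234] -> [-234, -228, -228, -216, -138, -78, 48, 84, 90, 228] -> -234
  [39, 37, -28, 32, 22] -> [-28, 22, 32, 37, 39] -> [39, 37, 32, 22, -28] -> [234, 222, 192, 132, -168] -> [-168, 132, 192, 222, 234] -> -168

-294; -234; -168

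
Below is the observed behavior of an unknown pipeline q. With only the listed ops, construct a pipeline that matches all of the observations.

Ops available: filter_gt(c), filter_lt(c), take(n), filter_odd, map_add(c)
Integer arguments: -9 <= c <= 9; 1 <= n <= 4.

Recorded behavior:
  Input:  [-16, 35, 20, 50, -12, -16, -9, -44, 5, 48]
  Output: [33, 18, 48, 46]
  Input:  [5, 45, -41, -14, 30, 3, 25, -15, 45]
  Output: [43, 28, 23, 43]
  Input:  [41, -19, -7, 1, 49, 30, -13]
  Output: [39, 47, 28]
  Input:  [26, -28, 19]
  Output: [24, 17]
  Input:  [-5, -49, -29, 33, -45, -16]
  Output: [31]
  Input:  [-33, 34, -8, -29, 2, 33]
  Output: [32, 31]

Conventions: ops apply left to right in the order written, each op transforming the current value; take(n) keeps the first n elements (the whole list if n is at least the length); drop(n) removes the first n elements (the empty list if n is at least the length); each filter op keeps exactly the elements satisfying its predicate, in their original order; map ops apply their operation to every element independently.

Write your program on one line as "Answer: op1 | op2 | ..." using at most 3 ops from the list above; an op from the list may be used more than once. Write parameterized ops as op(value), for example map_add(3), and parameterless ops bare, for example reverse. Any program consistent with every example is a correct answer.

map_add(-2) | filter_gt(3)

Check, running the answer program on each example:
  [-16, 35, 20, 50, -12, -16, -9, -44, 5, 48] -> [-18, 33, 18, 48, -14, -18, -11, -46, 3, 46] -> [33, 18, 48, 46]
  [5, 45, -41, -14, 30, 3, 25, -15, 45] -> [3, 43, -43, -16, 28, 1, 23, -17, 43] -> [43, 28, 23, 43]
  [41, -19, -7, 1, 49, 30, -13] -> [39, -21, -9, -1, 47, 28, -15] -> [39, 47, 28]
  [26, -28, 19] -> [24, -30, 17] -> [24, 17]
  [-5, -49, -29, 33, -45, -16] -> [-7, -51, -31, 31, -47, -18] -> [31]
  [-33, 34, -8, -29, 2, 33] -> [-35, 32, -10, -31, 0, 31] -> [32, 31]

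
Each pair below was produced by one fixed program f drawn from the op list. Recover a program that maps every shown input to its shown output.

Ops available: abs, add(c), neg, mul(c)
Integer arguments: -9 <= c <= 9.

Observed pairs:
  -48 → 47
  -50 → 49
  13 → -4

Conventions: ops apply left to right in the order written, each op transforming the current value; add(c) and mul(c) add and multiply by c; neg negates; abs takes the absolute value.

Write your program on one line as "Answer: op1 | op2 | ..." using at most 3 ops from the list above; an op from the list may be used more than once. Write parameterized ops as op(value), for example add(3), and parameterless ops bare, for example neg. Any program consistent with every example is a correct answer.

add(-8) | abs | add(-9)

Check, running the answer program on each example:
  -48 -> -56 -> 56 -> 47
  -50 -> -58 -> 58 -> 49
  13 -> 5 -> 5 -> -4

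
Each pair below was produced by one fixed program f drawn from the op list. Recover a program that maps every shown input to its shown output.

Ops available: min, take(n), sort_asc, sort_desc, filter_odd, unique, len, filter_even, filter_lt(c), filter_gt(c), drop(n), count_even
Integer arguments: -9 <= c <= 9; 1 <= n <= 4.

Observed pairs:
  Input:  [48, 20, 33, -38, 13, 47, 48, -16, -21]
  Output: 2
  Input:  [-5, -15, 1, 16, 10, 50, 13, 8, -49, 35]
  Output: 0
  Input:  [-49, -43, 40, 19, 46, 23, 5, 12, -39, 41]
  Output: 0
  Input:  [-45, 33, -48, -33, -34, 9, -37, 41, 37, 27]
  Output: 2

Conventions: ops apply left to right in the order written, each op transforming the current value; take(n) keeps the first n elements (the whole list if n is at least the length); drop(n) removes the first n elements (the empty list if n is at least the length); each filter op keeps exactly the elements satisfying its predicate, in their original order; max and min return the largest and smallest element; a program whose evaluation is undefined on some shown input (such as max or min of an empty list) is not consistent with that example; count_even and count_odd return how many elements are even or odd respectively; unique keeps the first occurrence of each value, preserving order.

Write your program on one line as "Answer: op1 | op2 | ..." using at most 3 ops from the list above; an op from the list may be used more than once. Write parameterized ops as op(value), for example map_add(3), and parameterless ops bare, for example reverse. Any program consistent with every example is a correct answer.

sort_asc | filter_lt(-1) | count_even

Check, running the answer program on each example:
  [48, 20, 33, -38, 13, 47, 48, -16, -21] -> [-38, -21, -16, 13, 20, 33, 47, 48, 48] -> [-38, -21, -16] -> 2
  [-5, -15, 1, 16, 10, 50, 13, 8, -49, 35] -> [-49, -15, -5, 1, 8, 10, 13, 16, 35, 50] -> [-49, -15, -5] -> 0
  [-49, -43, 40, 19, 46, 23, 5, 12, -39, 41] -> [-49, -43, -39, 5, 12, 19, 23, 40, 41, 46] -> [-49, -43, -39] -> 0
  [-45, 33, -48, -33, -34, 9, -37, 41, 37, 27] -> [-48, -45, -37, -34, -33, 9, 27, 33, 37, 41] -> [-48, -45, -37, -34, -33] -> 2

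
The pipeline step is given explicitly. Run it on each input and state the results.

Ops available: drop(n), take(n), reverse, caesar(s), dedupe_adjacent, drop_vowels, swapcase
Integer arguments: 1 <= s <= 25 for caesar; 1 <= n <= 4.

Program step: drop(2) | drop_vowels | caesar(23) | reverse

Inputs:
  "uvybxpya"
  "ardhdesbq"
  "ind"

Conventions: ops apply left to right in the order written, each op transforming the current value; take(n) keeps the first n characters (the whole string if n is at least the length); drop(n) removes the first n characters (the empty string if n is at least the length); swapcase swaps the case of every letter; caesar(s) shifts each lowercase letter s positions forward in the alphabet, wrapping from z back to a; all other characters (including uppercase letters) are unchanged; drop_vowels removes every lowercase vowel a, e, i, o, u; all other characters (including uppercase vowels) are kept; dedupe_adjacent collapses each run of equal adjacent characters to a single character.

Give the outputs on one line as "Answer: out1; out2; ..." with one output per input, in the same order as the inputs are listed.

Execution, op by op:
  "uvybxpya" -> "ybxpya" -> "ybxpy" -> "vyumv" -> "vmuyv"
  "ardhdesbq" -> "dhdesbq" -> "dhdsbq" -> "aeapyn" -> "nypaea"
  "ind" -> "d" -> "d" -> "a" -> "a"

"vmuyv"; "nypaea"; "a"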